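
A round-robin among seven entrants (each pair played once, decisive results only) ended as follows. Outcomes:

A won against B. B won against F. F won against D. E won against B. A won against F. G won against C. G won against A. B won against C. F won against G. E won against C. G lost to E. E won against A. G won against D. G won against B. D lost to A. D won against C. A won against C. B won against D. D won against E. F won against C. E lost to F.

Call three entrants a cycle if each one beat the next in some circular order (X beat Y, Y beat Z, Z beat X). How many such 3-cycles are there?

7

Win totals: A 4, B 3, C 0, D 2, E 4, F 4, G 4.
An entrant with w wins dominates both others in C(w,2) triples; summing gives 6 + 3 + 0 + 1 + 6 + 6 + 6 = 28 transitive triples.
Total triples C(7,3) = 35, so cyclic triples = 35 − 28 = 7.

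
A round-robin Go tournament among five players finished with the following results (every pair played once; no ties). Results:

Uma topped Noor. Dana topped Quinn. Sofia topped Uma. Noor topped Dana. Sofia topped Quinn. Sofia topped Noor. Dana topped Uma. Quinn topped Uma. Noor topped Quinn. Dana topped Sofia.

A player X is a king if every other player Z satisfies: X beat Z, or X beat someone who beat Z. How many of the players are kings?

3

Quinn cannot reach Sofia, Dana in two steps.
Sofia reaches everyone (king).
Uma cannot reach Sofia in two steps.
Noor reaches everyone (king).
Dana reaches everyone (king).
Kings: Sofia, Noor, Dana — 3.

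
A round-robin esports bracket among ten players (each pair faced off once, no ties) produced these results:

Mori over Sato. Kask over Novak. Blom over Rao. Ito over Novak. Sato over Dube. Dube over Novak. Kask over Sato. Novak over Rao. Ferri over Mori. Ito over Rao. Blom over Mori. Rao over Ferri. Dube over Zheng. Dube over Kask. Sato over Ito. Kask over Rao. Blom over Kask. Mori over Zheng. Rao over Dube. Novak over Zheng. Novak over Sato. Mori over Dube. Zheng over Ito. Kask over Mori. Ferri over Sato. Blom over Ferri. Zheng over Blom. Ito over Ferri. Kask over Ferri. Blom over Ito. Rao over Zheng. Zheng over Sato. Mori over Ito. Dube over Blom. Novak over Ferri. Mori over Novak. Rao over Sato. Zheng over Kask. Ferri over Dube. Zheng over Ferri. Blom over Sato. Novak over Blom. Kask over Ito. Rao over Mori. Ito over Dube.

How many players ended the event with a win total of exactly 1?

0

Win totals: Zheng 5, Dube 4, Novak 5, Rao 5, Blom 6, Mori 5, Ferri 3, Ito 4, Kask 6, Sato 2.
No player has exactly 1 wins.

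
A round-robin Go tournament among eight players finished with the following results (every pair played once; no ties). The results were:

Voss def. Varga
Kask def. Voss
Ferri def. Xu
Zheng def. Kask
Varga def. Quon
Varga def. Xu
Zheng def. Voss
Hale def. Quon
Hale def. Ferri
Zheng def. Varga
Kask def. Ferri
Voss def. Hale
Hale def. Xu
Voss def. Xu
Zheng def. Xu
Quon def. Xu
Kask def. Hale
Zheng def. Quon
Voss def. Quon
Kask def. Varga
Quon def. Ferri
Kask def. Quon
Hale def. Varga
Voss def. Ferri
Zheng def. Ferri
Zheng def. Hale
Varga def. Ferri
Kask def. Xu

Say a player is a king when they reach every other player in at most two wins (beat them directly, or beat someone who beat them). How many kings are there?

Varga cannot reach Hale, Zheng, Voss, Kask in two steps.
Hale cannot reach Zheng, Voss, Kask in two steps.
Zheng reaches everyone (king).
Quon cannot reach Varga, Hale, Zheng, Voss, Kask in two steps.
Voss cannot reach Zheng, Kask in two steps.
Xu cannot reach Varga, Hale, Zheng, Quon, Voss, Ferri, Kask in two steps.
Ferri cannot reach Varga, Hale, Zheng, Quon, Voss, Kask in two steps.
Kask cannot reach Zheng in two steps.
Kings: Zheng — 1.

1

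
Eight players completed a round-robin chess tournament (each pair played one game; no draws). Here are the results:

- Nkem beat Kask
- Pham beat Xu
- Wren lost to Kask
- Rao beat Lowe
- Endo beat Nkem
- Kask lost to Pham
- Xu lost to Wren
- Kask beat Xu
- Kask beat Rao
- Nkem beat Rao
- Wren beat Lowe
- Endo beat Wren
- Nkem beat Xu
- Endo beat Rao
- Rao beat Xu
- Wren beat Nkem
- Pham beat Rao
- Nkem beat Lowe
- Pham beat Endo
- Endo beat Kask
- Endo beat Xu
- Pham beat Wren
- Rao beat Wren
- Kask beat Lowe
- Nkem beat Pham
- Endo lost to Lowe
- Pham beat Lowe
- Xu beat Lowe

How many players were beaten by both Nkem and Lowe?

0

Nkem beat: Pham, Xu, Kask, Lowe, Rao.
Lowe beat: Endo.
No one was beaten by both.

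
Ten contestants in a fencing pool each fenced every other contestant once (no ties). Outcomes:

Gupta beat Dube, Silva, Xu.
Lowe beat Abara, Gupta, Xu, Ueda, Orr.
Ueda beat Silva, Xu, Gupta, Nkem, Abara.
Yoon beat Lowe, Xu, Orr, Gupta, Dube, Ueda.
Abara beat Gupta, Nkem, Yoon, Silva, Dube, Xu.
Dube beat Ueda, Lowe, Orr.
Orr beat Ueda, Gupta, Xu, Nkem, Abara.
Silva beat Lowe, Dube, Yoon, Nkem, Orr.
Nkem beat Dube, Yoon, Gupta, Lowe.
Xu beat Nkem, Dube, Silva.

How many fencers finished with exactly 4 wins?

1

Win totals: Nkem 4, Gupta 3, Yoon 6, Lowe 5, Abara 6, Dube 3, Ueda 5, Xu 3, Orr 5, Silva 5.
Exactly 4: Nkem — 1 fencer.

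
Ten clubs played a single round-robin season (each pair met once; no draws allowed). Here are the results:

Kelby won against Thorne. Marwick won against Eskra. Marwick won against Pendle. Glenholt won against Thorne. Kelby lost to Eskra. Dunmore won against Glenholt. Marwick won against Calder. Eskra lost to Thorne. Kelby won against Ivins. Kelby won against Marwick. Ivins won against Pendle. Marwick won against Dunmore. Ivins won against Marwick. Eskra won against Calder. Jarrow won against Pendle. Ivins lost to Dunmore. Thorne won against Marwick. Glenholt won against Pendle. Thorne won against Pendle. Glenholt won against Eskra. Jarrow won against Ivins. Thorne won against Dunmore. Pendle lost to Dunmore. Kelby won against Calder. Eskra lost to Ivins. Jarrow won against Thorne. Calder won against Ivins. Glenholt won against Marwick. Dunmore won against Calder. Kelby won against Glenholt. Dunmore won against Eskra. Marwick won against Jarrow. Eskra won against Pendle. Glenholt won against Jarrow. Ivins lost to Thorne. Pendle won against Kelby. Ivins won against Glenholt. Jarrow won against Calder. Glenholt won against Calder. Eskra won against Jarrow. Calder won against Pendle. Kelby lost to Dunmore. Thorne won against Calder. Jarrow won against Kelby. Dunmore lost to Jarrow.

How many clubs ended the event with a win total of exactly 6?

Win totals: Glenholt 6, Eskra 4, Marwick 5, Thorne 6, Kelby 5, Jarrow 6, Pendle 1, Dunmore 6, Ivins 4, Calder 2.
Exactly 6: Glenholt, Thorne, Jarrow, Dunmore — 4 clubs.

4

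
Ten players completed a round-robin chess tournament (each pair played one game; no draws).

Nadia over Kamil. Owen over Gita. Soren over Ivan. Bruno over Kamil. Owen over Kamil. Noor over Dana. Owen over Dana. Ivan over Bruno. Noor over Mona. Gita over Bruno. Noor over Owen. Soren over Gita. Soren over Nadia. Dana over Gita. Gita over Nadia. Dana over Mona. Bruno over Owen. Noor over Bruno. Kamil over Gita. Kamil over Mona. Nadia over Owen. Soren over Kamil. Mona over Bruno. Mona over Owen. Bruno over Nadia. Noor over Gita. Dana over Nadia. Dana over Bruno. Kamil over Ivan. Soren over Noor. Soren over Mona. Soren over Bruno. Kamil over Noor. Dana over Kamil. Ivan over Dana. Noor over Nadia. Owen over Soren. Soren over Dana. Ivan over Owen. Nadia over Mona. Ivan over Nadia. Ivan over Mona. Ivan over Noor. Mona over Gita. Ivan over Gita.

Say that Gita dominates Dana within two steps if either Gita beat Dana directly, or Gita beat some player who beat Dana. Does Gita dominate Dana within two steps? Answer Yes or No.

Gita did not beat Dana directly.
Gita beat Bruno, Nadia, but each of them lost to Dana. No two-step path.

No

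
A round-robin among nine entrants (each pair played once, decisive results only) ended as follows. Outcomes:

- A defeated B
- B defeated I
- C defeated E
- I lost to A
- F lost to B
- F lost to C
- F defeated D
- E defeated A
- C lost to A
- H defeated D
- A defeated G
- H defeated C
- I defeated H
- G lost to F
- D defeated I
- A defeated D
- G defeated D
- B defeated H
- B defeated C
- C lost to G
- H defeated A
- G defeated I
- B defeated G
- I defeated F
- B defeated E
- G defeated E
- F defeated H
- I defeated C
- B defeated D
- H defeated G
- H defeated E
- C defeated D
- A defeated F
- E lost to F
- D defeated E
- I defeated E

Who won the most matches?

B

Win totals: A 6, B 7, C 3, D 2, E 1, F 4, G 4, H 5, I 4.
B leads with 7 wins (next highest: 6).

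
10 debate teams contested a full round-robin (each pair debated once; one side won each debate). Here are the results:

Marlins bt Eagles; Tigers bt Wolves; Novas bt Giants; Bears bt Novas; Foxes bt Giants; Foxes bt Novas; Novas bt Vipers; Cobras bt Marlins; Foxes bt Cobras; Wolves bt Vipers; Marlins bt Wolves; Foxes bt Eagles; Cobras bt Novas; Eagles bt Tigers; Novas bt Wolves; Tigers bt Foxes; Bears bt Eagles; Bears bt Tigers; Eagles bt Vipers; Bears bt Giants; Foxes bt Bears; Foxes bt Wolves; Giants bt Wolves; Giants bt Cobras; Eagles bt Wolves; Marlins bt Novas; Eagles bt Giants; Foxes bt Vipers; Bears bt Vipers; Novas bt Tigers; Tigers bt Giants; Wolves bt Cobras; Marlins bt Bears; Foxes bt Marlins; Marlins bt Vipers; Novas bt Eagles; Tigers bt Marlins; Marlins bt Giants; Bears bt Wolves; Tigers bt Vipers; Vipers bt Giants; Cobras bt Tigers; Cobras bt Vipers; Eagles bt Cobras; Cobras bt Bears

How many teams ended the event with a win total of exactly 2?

Win totals: Marlins 6, Wolves 2, Tigers 5, Giants 2, Novas 5, Cobras 5, Bears 6, Eagles 5, Foxes 8, Vipers 1.
Exactly 2: Wolves, Giants — 2 teams.

2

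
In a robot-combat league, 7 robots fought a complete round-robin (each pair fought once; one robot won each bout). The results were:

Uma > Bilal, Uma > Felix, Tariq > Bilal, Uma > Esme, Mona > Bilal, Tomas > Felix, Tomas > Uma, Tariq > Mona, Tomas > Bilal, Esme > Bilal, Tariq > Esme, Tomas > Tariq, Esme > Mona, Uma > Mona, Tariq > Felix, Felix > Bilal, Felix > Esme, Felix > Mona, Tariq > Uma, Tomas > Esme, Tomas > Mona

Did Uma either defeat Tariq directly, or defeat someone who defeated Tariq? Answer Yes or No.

Uma did not beat Tariq directly.
Uma beat Mona, Bilal, Esme, Felix, but each of them lost to Tariq. No two-step path.

No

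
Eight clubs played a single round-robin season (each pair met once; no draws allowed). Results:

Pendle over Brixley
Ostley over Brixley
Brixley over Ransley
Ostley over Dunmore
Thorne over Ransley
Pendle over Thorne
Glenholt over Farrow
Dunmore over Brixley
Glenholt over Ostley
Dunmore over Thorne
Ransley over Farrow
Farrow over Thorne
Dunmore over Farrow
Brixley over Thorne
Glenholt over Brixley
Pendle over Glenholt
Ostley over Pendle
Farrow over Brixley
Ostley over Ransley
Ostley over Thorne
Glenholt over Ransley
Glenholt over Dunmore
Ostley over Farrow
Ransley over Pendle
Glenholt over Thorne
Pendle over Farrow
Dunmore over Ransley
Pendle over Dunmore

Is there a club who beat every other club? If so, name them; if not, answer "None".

None

Highest win total is Ostley with 6 (out of 7 possible).
Ostley lost to Glenholt, so no club went undefeated.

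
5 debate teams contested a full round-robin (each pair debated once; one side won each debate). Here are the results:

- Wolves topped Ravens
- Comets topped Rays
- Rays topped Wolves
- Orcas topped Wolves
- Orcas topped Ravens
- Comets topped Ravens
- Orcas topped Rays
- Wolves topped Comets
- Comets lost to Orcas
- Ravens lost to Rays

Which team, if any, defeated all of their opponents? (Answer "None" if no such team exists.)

Orcas

Orcas has 4 wins out of 4 opponents — a perfect record.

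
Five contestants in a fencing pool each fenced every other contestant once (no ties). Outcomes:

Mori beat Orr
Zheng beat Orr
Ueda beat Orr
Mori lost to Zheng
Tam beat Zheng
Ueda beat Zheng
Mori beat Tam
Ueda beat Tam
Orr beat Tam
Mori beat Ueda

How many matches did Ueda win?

Ueda's results: beat Tam, Orr, Zheng; lost to Mori.
That is 3 wins.

3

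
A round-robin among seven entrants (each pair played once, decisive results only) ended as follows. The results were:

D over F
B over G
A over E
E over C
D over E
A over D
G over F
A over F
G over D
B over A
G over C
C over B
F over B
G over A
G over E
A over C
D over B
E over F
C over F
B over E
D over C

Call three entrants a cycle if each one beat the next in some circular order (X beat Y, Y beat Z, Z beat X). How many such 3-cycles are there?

8

Win totals: A 4, B 3, C 2, D 4, E 2, F 1, G 5.
An entrant with w wins dominates both others in C(w,2) triples; summing gives 6 + 3 + 1 + 6 + 1 + 0 + 10 = 27 transitive triples.
Total triples C(7,3) = 35, so cyclic triples = 35 − 27 = 8.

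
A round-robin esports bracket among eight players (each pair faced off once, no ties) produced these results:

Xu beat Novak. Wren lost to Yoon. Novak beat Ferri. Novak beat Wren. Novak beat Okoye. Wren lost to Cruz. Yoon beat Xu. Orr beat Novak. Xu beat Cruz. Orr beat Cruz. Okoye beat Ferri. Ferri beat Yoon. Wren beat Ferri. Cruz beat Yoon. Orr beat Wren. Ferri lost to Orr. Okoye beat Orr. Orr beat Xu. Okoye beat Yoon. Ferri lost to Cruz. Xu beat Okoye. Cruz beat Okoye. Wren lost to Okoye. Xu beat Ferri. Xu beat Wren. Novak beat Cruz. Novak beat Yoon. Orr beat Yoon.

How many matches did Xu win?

Xu's results: beat Okoye, Novak, Wren, Ferri, Cruz; lost to Yoon, Orr.
That is 5 wins.

5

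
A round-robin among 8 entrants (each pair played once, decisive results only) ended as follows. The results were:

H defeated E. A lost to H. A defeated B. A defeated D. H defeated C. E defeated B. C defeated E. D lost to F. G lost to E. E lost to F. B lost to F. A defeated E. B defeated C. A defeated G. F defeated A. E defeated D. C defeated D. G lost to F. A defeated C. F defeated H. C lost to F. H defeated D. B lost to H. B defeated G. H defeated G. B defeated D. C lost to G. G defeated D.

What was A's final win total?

5

A's results: beat B, C, D, E, G; lost to F, H.
That is 5 wins.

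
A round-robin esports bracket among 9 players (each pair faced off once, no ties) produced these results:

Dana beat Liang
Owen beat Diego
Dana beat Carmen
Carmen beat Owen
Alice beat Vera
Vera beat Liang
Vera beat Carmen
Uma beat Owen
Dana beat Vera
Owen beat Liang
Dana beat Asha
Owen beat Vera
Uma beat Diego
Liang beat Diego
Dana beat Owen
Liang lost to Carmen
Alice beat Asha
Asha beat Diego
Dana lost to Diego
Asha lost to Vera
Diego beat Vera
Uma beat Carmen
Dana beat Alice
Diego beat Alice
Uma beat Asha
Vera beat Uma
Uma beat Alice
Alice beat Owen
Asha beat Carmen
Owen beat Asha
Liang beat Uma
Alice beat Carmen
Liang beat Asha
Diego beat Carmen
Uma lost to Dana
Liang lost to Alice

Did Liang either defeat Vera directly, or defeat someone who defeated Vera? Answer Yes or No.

Liang did not beat Vera directly.
Liang beat Uma, Diego, Asha. Of those, Diego beat Vera.

Yes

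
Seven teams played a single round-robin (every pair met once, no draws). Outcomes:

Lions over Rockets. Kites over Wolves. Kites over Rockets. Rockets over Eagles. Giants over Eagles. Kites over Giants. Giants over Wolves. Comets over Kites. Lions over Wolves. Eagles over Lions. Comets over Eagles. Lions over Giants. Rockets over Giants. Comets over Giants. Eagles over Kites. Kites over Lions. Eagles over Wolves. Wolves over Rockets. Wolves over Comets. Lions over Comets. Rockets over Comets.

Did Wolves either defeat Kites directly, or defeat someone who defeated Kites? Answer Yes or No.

Yes

Wolves did not beat Kites directly.
Wolves beat Comets, Rockets. Of those, Comets beat Kites.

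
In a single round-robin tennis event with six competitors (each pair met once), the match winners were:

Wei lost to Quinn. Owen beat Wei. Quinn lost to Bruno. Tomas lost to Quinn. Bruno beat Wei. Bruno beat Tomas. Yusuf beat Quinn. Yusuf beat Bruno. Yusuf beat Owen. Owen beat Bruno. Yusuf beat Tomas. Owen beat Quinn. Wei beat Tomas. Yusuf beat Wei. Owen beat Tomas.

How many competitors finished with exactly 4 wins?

Win totals: Owen 4, Quinn 2, Yusuf 5, Wei 1, Bruno 3, Tomas 0.
Exactly 4: Owen — 1 competitor.

1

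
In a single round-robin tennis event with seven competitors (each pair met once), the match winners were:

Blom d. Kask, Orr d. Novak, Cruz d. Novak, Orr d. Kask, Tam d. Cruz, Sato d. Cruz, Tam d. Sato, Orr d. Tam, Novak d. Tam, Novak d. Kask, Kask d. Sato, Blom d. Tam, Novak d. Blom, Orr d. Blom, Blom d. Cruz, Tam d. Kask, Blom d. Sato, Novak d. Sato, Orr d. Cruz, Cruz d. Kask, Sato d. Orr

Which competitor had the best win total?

Orr

Win totals: Blom 4, Cruz 2, Tam 3, Sato 2, Kask 1, Orr 5, Novak 4.
Orr leads with 5 wins (next highest: 4).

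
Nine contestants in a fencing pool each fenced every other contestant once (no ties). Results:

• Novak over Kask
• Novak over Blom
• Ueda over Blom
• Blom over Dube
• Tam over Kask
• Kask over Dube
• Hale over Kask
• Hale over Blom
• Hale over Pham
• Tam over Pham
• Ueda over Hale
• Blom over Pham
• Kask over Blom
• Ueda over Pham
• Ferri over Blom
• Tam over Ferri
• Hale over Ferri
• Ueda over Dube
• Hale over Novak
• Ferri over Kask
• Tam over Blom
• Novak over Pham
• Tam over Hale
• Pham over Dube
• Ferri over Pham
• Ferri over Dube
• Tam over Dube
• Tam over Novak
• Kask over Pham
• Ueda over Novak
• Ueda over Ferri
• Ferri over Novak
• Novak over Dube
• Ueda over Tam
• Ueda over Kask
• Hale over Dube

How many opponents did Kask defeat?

Kask's results: beat Pham, Dube, Blom; lost to Tam, Hale, Ueda, Novak, Ferri.
That is 3 wins.

3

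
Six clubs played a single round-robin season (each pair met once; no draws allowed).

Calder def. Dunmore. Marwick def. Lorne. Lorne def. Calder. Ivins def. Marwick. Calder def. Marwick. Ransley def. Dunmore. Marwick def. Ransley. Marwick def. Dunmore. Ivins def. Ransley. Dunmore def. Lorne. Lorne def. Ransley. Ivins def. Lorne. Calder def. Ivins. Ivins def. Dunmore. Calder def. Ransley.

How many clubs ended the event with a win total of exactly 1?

Win totals: Calder 4, Marwick 3, Ransley 1, Dunmore 1, Lorne 2, Ivins 4.
Exactly 1: Ransley, Dunmore — 2 clubs.

2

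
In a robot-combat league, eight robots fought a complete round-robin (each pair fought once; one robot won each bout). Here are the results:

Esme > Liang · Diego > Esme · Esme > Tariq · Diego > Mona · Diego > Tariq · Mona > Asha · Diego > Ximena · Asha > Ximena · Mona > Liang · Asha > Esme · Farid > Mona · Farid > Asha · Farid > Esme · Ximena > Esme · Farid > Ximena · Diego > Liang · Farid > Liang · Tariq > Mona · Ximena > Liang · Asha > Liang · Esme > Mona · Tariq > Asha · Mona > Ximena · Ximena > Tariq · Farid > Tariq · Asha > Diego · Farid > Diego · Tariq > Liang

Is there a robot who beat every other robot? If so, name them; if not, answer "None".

Farid has 7 wins out of 7 opponents — a perfect record.

Farid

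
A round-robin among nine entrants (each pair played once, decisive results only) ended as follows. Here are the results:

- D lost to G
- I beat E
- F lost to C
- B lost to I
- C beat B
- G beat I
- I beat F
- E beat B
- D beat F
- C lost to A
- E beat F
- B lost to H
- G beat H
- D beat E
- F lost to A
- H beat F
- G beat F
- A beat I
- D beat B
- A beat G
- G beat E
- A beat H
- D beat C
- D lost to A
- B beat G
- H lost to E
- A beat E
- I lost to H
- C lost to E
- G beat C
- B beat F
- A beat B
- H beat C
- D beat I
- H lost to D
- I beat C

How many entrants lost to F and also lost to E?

0

F beat: no one.
E beat: B, C, F, H.
No one was beaten by both.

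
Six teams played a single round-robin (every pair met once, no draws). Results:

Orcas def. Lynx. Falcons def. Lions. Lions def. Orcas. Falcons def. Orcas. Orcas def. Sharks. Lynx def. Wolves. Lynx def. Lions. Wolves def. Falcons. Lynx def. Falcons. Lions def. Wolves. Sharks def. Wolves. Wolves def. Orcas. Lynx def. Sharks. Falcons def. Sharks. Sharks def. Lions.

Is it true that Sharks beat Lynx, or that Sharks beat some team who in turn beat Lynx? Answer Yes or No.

Sharks did not beat Lynx directly.
Sharks beat Lions, Wolves, but each of them lost to Lynx. No two-step path.

No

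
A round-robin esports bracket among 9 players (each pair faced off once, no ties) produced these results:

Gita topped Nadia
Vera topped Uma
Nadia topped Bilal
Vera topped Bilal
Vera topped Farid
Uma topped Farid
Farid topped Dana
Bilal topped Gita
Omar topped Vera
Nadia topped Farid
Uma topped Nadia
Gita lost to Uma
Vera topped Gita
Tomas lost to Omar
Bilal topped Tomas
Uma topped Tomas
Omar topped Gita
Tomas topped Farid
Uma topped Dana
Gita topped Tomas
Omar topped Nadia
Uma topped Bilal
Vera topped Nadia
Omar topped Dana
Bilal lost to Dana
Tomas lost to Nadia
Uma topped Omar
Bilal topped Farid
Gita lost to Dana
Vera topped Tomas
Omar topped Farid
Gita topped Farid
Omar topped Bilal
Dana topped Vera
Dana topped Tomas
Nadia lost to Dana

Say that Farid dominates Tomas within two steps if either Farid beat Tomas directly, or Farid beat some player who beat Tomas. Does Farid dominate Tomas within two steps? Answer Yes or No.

Yes

Farid did not beat Tomas directly.
Farid beat Dana. Of those, Dana beat Tomas.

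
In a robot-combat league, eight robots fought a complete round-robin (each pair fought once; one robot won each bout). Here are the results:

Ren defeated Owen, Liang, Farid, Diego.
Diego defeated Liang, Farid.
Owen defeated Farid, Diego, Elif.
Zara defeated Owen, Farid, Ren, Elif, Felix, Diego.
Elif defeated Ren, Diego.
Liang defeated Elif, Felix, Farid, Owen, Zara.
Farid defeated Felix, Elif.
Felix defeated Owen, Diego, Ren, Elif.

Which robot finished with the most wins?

Win totals: Liang 5, Farid 2, Diego 2, Elif 2, Ren 4, Owen 3, Zara 6, Felix 4.
Zara leads with 6 wins (next highest: 5).

Zara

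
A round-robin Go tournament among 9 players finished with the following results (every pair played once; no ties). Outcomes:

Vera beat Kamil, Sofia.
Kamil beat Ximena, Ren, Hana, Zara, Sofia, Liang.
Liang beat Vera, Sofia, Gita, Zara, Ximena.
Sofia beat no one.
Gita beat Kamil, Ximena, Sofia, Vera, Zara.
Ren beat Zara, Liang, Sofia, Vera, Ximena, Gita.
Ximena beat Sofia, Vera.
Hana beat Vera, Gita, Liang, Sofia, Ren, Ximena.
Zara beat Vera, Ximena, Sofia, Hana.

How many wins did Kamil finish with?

Kamil's results: beat Zara, Hana, Liang, Ximena, Sofia, Ren; lost to Gita, Vera.
That is 6 wins.

6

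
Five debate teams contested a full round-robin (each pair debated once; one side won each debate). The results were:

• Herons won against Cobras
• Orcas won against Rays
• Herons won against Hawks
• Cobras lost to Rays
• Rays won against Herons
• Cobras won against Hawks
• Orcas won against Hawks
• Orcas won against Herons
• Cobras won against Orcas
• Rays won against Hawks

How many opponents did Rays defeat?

Rays' results: beat Cobras, Herons, Hawks; lost to Orcas.
That is 3 wins.

3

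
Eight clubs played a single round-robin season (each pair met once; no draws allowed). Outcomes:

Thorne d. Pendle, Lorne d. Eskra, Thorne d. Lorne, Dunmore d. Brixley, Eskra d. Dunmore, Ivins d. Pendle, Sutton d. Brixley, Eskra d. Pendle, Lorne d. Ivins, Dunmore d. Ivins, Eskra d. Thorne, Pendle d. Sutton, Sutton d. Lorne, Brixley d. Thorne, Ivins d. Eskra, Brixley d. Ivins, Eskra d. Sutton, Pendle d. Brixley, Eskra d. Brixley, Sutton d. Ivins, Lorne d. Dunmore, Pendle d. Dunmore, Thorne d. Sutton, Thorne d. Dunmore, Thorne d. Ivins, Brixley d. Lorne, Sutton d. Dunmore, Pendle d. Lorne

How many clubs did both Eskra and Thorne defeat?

Eskra beat: Thorne, Brixley, Pendle, Dunmore, Sutton.
Thorne beat: Ivins, Pendle, Dunmore, Sutton, Lorne.
Both beat: Pendle, Dunmore, Sutton — 3.

3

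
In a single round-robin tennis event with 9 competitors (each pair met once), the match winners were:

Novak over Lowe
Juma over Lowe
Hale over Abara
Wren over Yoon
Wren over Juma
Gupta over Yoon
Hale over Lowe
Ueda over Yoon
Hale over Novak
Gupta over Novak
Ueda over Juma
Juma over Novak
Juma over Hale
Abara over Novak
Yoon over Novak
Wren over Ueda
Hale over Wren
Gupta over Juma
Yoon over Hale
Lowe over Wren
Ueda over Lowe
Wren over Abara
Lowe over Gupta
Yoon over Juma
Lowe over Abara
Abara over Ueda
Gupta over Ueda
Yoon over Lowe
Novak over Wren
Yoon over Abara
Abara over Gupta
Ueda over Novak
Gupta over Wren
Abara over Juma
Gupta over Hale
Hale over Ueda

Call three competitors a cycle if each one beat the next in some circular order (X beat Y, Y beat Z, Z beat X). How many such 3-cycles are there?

24

Win totals: Hale 5, Lowe 3, Abara 4, Ueda 4, Yoon 5, Gupta 6, Juma 3, Wren 4, Novak 2.
A competitor with w wins dominates both others in C(w,2) triples; summing gives 10 + 3 + 6 + 6 + 10 + 15 + 3 + 6 + 1 = 60 transitive triples.
Total triples C(9,3) = 84, so cyclic triples = 84 − 60 = 24.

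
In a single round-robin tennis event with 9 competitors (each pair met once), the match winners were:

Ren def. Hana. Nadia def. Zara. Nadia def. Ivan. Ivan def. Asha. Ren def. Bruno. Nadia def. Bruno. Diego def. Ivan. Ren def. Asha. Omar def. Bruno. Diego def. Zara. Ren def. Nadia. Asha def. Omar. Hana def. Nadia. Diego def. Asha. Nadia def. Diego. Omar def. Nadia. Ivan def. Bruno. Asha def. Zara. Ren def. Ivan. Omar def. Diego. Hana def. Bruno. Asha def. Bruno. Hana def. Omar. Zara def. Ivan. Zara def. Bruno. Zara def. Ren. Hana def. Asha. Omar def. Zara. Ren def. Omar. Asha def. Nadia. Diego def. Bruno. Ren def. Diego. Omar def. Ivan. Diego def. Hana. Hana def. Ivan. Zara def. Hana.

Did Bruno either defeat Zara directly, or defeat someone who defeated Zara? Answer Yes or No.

No

Bruno did not beat Zara directly.
Bruno beat no one, so there is no intermediate competitor.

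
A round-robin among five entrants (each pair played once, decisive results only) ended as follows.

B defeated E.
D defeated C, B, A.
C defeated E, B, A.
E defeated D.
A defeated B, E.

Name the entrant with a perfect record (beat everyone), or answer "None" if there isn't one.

Highest win total is D with 3 (out of 4 possible).
D lost to E, so no entrant went undefeated.

None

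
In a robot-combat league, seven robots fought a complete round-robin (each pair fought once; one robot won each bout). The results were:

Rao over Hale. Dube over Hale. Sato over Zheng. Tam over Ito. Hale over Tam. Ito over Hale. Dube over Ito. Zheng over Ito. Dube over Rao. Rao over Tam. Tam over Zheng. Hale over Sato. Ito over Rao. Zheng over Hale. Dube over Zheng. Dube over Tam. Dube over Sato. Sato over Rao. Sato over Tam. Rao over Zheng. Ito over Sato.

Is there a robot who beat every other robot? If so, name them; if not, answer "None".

Dube

Dube has 6 wins out of 6 opponents — a perfect record.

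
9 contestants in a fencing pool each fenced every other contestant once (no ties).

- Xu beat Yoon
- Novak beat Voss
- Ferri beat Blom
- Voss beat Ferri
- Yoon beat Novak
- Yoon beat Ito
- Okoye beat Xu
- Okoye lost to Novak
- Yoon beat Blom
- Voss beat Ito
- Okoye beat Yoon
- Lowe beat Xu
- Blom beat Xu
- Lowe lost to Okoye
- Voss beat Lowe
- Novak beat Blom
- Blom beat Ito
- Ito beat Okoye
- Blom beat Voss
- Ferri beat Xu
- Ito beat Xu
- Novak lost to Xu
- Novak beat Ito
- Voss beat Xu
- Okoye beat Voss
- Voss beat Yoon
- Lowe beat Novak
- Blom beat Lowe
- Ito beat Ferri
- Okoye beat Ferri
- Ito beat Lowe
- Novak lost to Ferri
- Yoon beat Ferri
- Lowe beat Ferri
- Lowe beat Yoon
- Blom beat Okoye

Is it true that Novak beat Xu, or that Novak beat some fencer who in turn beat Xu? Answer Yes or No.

Yes

Novak did not beat Xu directly.
Novak beat Okoye, Ito, Blom, Voss. Of those, Okoye beat Xu.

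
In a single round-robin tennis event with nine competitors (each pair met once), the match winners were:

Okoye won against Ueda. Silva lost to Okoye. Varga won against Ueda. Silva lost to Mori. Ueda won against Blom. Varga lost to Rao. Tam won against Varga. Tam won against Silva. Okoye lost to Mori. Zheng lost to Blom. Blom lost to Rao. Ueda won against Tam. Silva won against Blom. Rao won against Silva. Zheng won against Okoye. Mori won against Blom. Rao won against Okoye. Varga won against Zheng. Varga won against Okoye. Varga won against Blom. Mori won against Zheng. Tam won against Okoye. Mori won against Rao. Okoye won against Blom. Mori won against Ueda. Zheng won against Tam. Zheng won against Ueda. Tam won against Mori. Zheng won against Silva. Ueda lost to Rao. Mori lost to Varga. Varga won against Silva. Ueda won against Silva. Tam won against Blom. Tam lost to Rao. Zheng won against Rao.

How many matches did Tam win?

Tam's results: beat Silva, Mori, Varga, Blom, Okoye; lost to Zheng, Ueda, Rao.
That is 5 wins.

5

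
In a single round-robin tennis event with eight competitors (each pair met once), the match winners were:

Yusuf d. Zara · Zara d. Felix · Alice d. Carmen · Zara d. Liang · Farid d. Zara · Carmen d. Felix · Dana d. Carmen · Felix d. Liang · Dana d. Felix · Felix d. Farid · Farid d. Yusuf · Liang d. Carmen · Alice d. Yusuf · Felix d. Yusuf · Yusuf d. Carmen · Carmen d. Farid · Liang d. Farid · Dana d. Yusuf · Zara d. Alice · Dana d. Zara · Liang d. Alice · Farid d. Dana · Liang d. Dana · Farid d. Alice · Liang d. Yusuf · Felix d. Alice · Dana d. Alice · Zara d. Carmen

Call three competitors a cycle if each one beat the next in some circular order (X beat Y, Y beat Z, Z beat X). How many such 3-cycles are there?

Win totals: Liang 5, Yusuf 2, Farid 4, Zara 4, Alice 2, Felix 4, Dana 5, Carmen 2.
A competitor with w wins dominates both others in C(w,2) triples; summing gives 10 + 1 + 6 + 6 + 1 + 6 + 10 + 1 = 41 transitive triples.
Total triples C(8,3) = 56, so cyclic triples = 56 − 41 = 15.

15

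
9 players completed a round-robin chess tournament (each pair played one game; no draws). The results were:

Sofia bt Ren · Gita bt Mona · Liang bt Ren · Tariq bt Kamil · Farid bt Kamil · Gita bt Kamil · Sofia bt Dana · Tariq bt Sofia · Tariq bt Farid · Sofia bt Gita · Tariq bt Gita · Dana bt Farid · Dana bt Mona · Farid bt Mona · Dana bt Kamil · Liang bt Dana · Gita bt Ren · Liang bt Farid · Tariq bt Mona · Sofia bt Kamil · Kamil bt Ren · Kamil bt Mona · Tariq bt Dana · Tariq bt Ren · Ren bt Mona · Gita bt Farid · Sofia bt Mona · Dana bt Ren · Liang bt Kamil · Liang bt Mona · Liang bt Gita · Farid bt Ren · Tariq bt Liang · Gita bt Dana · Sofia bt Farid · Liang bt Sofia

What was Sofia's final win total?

6

Sofia's results: beat Mona, Gita, Ren, Farid, Kamil, Dana; lost to Tariq, Liang.
That is 6 wins.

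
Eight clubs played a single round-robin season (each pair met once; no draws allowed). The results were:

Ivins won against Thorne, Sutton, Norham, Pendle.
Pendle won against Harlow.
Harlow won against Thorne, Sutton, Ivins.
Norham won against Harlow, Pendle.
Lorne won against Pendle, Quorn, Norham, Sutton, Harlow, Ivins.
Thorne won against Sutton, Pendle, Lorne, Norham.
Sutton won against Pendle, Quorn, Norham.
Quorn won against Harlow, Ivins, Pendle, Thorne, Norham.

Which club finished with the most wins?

Lorne

Win totals: Quorn 5, Harlow 3, Sutton 3, Norham 2, Lorne 6, Ivins 4, Pendle 1, Thorne 4.
Lorne leads with 6 wins (next highest: 5).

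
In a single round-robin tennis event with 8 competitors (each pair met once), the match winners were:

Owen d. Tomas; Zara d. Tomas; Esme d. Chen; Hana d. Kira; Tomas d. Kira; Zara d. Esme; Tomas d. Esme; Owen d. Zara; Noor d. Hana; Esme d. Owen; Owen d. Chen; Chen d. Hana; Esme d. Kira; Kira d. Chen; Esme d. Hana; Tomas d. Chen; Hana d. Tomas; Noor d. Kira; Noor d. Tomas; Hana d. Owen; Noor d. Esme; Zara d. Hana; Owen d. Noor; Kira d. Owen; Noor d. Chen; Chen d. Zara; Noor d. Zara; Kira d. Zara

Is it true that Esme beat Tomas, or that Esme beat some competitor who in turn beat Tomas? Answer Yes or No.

Yes

Esme did not beat Tomas directly.
Esme beat Kira, Owen, Chen, Hana. Of those, Owen beat Tomas.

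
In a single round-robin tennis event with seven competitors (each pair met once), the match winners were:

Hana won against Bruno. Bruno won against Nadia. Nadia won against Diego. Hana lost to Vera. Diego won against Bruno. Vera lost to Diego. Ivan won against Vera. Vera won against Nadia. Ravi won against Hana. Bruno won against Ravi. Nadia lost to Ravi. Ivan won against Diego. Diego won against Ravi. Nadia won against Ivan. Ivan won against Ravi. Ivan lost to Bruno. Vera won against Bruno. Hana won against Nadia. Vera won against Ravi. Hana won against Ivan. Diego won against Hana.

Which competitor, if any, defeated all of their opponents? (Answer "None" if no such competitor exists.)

None

Highest win total is Vera with 4 (out of 6 possible).
Vera lost to Diego, Ivan, so no competitor went undefeated.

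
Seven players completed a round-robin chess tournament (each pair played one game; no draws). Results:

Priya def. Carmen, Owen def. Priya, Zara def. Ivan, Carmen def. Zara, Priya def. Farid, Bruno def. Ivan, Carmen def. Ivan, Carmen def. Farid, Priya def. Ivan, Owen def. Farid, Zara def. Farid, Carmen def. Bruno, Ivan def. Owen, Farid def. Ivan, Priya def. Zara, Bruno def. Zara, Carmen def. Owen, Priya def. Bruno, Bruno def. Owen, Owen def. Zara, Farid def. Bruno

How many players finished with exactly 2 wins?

Win totals: Carmen 5, Ivan 1, Owen 3, Zara 2, Farid 2, Bruno 3, Priya 5.
Exactly 2: Zara, Farid — 2 players.

2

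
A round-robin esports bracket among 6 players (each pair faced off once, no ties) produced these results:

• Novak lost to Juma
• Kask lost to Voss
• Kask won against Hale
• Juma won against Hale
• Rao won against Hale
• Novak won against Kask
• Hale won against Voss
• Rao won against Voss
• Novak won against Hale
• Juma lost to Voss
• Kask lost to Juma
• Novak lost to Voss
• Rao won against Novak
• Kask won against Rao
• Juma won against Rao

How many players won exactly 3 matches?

2

Win totals: Novak 2, Juma 4, Kask 2, Voss 3, Rao 3, Hale 1.
Exactly 3: Voss, Rao — 2 players.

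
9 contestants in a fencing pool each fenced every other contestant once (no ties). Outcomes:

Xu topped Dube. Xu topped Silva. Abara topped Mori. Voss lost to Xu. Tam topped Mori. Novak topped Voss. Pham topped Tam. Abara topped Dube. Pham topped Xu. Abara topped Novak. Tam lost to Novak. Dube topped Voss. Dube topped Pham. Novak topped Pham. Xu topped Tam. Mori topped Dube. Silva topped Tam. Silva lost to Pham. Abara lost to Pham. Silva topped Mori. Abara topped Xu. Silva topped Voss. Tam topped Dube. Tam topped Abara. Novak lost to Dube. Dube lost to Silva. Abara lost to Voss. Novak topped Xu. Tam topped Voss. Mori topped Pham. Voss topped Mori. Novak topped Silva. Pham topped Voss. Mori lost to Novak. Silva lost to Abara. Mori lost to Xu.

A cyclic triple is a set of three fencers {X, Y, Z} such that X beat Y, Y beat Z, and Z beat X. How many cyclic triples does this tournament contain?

Win totals: Xu 5, Novak 6, Mori 2, Silva 4, Dube 3, Voss 2, Tam 4, Pham 5, Abara 5.
A fencer with w wins dominates both others in C(w,2) triples; summing gives 10 + 15 + 1 + 6 + 3 + 1 + 6 + 10 + 10 = 62 transitive triples.
Total triples C(9,3) = 84, so cyclic triples = 84 − 62 = 22.

22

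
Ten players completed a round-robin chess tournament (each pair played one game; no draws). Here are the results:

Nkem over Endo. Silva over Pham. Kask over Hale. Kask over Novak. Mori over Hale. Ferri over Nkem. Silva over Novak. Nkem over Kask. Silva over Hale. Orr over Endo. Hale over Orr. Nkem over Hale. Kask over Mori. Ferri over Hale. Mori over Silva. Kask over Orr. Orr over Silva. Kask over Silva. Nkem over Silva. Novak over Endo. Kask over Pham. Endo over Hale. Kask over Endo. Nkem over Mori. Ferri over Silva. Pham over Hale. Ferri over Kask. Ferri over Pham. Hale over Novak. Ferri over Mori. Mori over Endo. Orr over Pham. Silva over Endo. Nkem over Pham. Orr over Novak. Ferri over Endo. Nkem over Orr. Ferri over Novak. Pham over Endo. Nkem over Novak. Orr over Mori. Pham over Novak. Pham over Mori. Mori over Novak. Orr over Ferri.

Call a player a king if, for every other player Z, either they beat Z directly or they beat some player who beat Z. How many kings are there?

Kask cannot reach Nkem in two steps.
Silva cannot reach Kask, Ferri, Nkem in two steps.
Endo cannot reach Kask, Silva, Pham, Ferri, Nkem, Mori in two steps.
Pham cannot reach Kask, Ferri, Nkem in two steps.
Orr reaches everyone (king).
Hale cannot reach Kask, Nkem in two steps.
Ferri reaches everyone (king).
Nkem reaches everyone (king).
Mori cannot reach Kask, Ferri, Nkem in two steps.
Novak cannot reach Kask, Silva, Pham, Orr, Ferri, Nkem, Mori in two steps.
Kings: Orr, Ferri, Nkem — 3.

3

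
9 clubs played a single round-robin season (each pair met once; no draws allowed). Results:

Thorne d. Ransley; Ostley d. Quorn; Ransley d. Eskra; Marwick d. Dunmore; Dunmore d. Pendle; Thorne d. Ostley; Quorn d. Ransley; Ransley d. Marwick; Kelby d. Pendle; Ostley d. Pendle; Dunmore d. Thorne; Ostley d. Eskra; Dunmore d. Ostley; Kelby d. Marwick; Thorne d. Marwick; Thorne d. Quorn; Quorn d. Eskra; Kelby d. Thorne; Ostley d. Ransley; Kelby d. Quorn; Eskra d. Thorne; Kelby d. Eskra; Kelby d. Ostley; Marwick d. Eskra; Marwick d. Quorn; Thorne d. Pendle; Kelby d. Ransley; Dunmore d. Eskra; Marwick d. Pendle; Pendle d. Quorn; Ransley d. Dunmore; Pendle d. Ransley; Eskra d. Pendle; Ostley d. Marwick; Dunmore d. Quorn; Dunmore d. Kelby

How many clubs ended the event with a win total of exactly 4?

Win totals: Ostley 5, Dunmore 6, Ransley 3, Quorn 2, Pendle 2, Thorne 5, Eskra 2, Marwick 4, Kelby 7.
Exactly 4: Marwick — 1 club.

1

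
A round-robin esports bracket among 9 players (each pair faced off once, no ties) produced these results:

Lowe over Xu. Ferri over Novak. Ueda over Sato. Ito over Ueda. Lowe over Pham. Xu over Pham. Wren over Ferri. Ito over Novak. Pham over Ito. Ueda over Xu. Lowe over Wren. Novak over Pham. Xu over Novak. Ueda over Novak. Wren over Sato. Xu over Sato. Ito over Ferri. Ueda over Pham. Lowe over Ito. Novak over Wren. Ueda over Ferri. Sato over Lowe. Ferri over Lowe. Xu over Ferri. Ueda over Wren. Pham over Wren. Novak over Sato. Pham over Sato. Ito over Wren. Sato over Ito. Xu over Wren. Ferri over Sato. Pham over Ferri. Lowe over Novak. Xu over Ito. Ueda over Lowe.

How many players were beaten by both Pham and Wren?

Pham beat: Ito, Sato, Ferri, Wren.
Wren beat: Sato, Ferri.
Both beat: Sato, Ferri — 2.

2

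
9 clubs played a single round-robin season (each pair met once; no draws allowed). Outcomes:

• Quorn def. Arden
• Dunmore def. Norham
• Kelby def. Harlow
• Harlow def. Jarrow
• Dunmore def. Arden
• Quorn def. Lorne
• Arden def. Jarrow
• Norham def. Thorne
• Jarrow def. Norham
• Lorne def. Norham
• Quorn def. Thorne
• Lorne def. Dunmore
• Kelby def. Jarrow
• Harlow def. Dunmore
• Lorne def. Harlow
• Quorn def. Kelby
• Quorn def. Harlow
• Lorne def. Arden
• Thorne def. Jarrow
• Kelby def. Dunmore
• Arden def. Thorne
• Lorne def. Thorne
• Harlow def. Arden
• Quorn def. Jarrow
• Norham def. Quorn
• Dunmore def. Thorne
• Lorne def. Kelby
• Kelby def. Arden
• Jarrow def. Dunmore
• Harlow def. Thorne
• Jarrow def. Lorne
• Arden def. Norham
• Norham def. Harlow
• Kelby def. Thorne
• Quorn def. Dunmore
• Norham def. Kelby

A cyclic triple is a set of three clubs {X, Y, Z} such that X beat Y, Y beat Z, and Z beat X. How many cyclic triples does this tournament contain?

17

Win totals: Norham 4, Quorn 7, Harlow 4, Jarrow 3, Thorne 1, Kelby 5, Lorne 6, Dunmore 3, Arden 3.
A club with w wins dominates both others in C(w,2) triples; summing gives 6 + 21 + 6 + 3 + 0 + 10 + 15 + 3 + 3 = 67 transitive triples.
Total triples C(9,3) = 84, so cyclic triples = 84 − 67 = 17.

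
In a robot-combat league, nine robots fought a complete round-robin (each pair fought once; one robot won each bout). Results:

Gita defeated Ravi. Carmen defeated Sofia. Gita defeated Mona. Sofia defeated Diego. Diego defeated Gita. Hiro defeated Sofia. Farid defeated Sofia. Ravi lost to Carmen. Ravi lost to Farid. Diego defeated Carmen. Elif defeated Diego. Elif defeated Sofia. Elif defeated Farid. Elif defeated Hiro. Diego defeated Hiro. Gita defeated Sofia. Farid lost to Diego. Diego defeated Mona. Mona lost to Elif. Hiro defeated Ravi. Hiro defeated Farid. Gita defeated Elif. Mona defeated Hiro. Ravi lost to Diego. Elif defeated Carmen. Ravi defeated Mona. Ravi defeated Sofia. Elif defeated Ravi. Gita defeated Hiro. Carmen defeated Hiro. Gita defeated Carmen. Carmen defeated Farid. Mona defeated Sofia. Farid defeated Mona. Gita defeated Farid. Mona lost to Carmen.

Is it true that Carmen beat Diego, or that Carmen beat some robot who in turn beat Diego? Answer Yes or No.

Yes

Carmen did not beat Diego directly.
Carmen beat Mona, Farid, Hiro, Ravi, Sofia. Of those, Sofia beat Diego.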